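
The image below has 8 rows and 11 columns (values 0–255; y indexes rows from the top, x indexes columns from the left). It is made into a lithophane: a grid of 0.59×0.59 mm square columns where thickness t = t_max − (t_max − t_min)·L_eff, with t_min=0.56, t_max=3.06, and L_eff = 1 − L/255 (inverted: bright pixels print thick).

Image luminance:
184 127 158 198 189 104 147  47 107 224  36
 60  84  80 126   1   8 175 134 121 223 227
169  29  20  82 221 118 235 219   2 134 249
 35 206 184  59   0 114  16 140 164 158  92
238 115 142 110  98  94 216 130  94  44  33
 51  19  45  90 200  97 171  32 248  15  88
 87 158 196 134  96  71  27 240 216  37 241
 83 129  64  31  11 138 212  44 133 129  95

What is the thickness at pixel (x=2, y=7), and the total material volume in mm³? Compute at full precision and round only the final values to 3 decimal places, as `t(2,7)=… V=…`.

span = t_max - t_min = 3.06 - 0.56 = 2.500
L(2,7) = 64, L_eff = 1 - 64/255 = 0.749020 (inverted)
t(2,7) = 3.06 - 2.500·0.749020 = 1.187
Σt over all 8·11 pixels = 192182/1275 ≈ 150.7309804
V = pitch²·Σt = 0.59²·192182/1275 = 52.469

t(2,7)=1.187 V=52.469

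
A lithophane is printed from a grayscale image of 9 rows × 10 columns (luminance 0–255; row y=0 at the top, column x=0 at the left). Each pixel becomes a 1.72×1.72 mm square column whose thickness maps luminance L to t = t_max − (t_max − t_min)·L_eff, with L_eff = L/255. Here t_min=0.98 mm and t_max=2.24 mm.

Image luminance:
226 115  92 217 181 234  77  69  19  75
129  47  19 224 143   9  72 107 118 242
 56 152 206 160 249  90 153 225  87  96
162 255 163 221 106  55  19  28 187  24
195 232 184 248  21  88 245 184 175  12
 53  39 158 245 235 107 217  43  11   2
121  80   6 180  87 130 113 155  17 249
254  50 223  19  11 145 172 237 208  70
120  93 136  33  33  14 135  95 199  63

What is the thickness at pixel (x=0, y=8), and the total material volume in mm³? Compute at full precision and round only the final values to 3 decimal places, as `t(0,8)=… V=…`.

span = t_max - t_min = 2.24 - 0.98 = 1.260
L(0,8) = 120, L_eff = 120/255 = 0.470588
t(0,8) = 2.24 - 1.260·0.470588 = 1.647
Σt over all 9·10 pixels = 620529/4250 ≈ 146.0068235
V = pitch²·Σt = 1.72²·620529/4250 = 431.947

t(0,8)=1.647 V=431.947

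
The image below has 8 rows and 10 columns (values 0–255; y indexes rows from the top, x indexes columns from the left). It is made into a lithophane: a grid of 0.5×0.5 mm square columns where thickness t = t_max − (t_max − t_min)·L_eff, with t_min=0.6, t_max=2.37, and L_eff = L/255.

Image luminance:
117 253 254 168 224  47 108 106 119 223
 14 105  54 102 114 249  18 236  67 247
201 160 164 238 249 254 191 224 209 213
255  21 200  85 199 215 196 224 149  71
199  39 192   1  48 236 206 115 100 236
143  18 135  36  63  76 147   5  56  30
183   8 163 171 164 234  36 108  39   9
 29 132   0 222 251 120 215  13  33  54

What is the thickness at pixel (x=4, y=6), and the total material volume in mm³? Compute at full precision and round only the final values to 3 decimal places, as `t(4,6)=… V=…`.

span = t_max - t_min = 2.37 - 0.6 = 1.770
L(4,6) = 164, L_eff = 164/255 = 0.643137
t(4,6) = 2.37 - 1.770·0.643137 = 1.232
Σt over all 8·10 pixels = 243482/2125 ≈ 114.5797647
V = pitch²·Σt = 0.5²·243482/2125 = 28.645

t(4,6)=1.232 V=28.645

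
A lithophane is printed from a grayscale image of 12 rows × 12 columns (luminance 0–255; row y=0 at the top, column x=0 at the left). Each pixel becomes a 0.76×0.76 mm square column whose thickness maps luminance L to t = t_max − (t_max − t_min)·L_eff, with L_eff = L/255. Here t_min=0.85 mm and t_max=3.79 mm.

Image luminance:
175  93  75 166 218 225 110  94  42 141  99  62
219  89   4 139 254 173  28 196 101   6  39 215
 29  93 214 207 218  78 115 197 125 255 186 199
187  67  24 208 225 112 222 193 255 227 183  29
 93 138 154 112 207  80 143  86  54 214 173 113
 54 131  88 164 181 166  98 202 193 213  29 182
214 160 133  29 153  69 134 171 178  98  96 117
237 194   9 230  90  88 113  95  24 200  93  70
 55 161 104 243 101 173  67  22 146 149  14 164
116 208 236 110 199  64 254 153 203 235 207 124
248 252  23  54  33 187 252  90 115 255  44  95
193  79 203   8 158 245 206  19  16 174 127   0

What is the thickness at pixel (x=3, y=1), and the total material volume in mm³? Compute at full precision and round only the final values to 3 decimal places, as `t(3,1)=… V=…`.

span = t_max - t_min = 3.79 - 0.85 = 2.940
L(3,1) = 139, L_eff = 139/255 = 0.545098
t(3,1) = 3.79 - 2.940·0.545098 = 2.187
Σt over all 12·12 pixels = 678119/2125 ≈ 319.1148235
V = pitch²·Σt = 0.76²·678119/2125 = 184.321

t(3,1)=2.187 V=184.321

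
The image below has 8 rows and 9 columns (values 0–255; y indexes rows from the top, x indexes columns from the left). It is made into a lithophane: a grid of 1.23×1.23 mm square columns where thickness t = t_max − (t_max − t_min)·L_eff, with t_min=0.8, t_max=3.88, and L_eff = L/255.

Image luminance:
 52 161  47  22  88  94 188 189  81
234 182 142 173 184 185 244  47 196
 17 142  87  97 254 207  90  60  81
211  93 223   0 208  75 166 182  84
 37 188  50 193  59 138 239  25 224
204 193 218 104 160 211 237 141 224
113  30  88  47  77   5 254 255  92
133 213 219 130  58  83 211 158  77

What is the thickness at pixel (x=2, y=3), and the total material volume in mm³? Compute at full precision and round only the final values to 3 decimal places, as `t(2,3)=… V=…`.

t(2,3)=1.187 V=242.212

span = t_max - t_min = 3.88 - 0.8 = 3.080
L(2,3) = 223, L_eff = 223/255 = 0.874510
t(2,3) = 3.88 - 3.080·0.874510 = 1.187
Σt over all 8·9 pixels = 1020622/6375 ≈ 160.0975686
V = pitch²·Σt = 1.23²·1020622/6375 = 242.212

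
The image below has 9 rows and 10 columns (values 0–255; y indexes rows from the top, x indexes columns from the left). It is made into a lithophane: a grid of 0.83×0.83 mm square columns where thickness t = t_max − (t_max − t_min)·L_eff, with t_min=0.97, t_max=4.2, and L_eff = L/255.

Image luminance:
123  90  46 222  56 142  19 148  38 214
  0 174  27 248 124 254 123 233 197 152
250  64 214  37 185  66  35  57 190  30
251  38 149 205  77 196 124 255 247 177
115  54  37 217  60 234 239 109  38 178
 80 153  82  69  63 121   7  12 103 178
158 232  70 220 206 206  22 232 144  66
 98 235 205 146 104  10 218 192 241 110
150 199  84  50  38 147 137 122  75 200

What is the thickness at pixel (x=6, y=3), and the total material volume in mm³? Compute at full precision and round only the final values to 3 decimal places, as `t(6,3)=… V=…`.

t(6,3)=2.629 V=156.189

span = t_max - t_min = 4.2 - 0.97 = 3.230
L(6,3) = 124, L_eff = 124/255 = 0.486275
t(6,3) = 4.2 - 3.230·0.486275 = 2.629
Σt over all 9·10 pixels = 226.722
V = pitch²·Σt = 0.83²·226.722 = 156.189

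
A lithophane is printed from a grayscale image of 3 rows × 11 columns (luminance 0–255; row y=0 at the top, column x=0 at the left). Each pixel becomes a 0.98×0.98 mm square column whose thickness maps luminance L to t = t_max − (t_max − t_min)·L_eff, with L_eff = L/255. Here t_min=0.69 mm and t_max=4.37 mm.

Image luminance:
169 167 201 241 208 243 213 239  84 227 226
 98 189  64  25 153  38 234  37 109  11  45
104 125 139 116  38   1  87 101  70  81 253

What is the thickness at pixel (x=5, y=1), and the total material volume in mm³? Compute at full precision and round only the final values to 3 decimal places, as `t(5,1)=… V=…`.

t(5,1)=3.822 V=78.403

span = t_max - t_min = 4.37 - 0.69 = 3.680
L(5,1) = 38, L_eff = 38/255 = 0.149020
t(5,1) = 4.37 - 3.680·0.149020 = 3.822
Σt over all 3·11 pixels = 2081707/25500 ≈ 81.6355686
V = pitch²·Σt = 0.98²·2081707/25500 = 78.403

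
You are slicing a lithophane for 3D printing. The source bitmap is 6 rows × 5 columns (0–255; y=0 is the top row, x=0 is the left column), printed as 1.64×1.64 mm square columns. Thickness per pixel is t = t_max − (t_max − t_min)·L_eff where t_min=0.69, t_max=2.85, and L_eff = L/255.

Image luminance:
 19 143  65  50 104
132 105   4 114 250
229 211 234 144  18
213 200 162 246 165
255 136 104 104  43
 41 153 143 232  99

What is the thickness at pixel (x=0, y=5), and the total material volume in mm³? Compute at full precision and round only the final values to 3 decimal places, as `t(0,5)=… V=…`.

span = t_max - t_min = 2.85 - 0.69 = 2.160
L(0,5) = 41, L_eff = 41/255 = 0.160784
t(0,5) = 2.85 - 2.160·0.160784 = 2.503
Σt over all 6·5 pixels = 215127/4250 ≈ 50.6181176
V = pitch²·Σt = 1.64²·215127/4250 = 136.142

t(0,5)=2.503 V=136.142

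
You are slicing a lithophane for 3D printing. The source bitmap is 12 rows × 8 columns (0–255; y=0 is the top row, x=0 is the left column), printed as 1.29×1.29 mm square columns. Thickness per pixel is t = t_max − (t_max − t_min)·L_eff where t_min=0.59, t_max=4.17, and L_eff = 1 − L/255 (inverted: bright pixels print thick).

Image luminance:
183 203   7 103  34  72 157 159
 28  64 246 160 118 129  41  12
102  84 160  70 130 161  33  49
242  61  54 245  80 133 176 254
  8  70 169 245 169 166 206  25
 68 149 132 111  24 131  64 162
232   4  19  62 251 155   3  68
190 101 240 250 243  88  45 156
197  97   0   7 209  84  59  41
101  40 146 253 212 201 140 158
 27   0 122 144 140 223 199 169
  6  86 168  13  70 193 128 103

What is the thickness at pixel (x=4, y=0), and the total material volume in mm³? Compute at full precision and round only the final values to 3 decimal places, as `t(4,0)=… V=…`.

t(4,0)=1.067 V=362.738

span = t_max - t_min = 4.17 - 0.59 = 3.580
L(4,0) = 34, L_eff = 1 - 34/255 = 0.866667 (inverted)
t(4,0) = 4.17 - 3.580·0.866667 = 1.067
Σt over all 12·8 pixels = 81742/375 ≈ 217.9786667
V = pitch²·Σt = 1.29²·81742/375 = 362.738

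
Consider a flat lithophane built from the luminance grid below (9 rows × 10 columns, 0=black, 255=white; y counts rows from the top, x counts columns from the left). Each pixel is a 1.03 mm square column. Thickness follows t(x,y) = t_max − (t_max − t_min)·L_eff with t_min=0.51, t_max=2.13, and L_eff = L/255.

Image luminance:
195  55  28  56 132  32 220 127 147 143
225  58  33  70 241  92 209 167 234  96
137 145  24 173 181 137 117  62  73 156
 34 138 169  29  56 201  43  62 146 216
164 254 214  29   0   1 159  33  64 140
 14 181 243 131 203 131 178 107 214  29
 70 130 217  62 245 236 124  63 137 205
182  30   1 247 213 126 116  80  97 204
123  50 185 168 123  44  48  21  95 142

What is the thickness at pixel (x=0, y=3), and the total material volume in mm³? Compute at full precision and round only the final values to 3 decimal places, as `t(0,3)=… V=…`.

span = t_max - t_min = 2.13 - 0.51 = 1.620
L(0,3) = 34, L_eff = 34/255 = 0.133333
t(0,3) = 2.13 - 1.620·0.133333 = 1.914
Σt over all 9·10 pixels = 514161/4250 ≈ 120.9790588
V = pitch²·Σt = 1.03²·514161/4250 = 128.347

t(0,3)=1.914 V=128.347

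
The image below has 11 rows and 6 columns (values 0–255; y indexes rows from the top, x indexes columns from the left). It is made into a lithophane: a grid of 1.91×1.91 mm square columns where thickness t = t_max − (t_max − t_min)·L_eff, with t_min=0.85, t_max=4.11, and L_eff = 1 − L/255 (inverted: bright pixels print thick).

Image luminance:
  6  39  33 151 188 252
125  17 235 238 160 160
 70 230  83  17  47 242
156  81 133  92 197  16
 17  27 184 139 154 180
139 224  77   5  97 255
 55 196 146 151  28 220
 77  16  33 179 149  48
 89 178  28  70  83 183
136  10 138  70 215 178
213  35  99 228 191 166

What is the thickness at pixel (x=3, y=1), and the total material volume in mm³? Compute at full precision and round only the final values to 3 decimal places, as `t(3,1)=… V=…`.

t(3,1)=3.893 V=581.217

span = t_max - t_min = 4.11 - 0.85 = 3.260
L(3,1) = 238, L_eff = 1 - 238/255 = 0.066667 (inverted)
t(3,1) = 4.11 - 3.260·0.066667 = 3.893
Σt over all 11·6 pixels = 2031337/12750 ≈ 159.3205490
V = pitch²·Σt = 1.91²·2031337/12750 = 581.217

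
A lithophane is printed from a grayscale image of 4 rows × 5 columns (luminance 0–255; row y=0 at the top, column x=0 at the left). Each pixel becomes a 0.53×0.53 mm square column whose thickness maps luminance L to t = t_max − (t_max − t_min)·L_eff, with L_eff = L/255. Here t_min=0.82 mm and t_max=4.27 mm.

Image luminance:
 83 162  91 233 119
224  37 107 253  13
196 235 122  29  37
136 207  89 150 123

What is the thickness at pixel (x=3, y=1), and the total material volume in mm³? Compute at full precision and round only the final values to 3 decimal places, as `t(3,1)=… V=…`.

t(3,1)=0.847 V=13.933

span = t_max - t_min = 4.27 - 0.82 = 3.450
L(3,1) = 253, L_eff = 253/255 = 0.992157
t(3,1) = 4.27 - 3.450·0.992157 = 0.847
Σt over all 4·5 pixels = 42161/850 ≈ 49.6011765
V = pitch²·Σt = 0.53²·42161/850 = 13.933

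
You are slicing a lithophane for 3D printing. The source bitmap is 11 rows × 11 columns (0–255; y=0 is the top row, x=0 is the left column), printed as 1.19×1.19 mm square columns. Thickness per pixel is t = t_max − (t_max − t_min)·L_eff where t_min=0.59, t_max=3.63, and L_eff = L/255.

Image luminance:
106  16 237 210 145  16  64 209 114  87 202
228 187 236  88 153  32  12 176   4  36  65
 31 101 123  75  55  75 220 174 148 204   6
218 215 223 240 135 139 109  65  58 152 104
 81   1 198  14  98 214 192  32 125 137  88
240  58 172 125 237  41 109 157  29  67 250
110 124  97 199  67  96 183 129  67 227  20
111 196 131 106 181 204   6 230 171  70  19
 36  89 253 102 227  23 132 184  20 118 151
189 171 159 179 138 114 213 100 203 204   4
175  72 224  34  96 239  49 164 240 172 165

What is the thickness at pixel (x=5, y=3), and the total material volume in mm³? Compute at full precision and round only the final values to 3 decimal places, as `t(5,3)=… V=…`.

t(5,3)=1.973 V=359.628

span = t_max - t_min = 3.63 - 0.59 = 3.040
L(5,3) = 139, L_eff = 139/255 = 0.545098
t(5,3) = 3.63 - 3.040·0.545098 = 1.973
Σt over all 11·11 pixels = 6475901/25500 ≈ 253.9569020
V = pitch²·Σt = 1.19²·6475901/25500 = 359.628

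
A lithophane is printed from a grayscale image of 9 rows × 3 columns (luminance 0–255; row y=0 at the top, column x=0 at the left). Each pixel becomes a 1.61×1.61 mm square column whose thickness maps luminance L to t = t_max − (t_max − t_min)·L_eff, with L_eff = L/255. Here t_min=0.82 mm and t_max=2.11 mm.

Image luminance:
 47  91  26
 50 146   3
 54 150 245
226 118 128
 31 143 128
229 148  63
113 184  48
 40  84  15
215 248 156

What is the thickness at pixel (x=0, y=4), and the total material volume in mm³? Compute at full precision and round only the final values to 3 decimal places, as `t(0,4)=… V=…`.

span = t_max - t_min = 2.11 - 0.82 = 1.290
L(0,4) = 31, L_eff = 31/255 = 0.121569
t(0,4) = 2.11 - 1.290·0.121569 = 1.953
Σt over all 9·3 pixels = 174849/4250 ≈ 41.1409412
V = pitch²·Σt = 1.61²·174849/4250 = 106.641

t(0,4)=1.953 V=106.641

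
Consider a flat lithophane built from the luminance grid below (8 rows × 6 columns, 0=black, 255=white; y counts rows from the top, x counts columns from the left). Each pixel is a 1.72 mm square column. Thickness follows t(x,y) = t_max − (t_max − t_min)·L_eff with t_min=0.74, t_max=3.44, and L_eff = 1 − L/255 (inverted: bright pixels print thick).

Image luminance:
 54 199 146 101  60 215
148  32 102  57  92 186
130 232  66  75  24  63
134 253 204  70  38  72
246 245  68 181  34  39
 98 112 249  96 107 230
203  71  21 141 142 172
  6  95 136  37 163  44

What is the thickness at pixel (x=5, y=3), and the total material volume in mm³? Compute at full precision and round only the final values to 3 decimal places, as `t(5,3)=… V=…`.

t(5,3)=1.502 V=283.286

span = t_max - t_min = 3.44 - 0.74 = 2.700
L(5,3) = 72, L_eff = 1 - 72/255 = 0.717647 (inverted)
t(5,3) = 3.44 - 2.700·0.717647 = 1.502
Σt over all 8·6 pixels = 81393/850 ≈ 95.7564706
V = pitch²·Σt = 1.72²·81393/850 = 283.286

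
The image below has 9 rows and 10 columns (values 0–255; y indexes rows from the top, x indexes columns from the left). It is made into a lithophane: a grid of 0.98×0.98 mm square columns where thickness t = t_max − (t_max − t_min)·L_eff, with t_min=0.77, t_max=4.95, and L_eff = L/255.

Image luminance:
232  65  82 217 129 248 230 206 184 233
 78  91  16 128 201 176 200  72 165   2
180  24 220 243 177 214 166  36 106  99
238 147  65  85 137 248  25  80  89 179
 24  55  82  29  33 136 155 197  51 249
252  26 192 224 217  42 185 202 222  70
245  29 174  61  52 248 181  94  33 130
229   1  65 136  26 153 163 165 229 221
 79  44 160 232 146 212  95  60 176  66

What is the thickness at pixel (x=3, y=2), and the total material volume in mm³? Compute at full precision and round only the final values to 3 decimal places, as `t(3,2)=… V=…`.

span = t_max - t_min = 4.95 - 0.77 = 4.180
L(3,2) = 243, L_eff = 243/255 = 0.952941
t(3,2) = 4.95 - 4.180·0.952941 = 0.967
Σt over all 9·10 pixels = 519596/2125 ≈ 244.5157647
V = pitch²·Σt = 0.98²·519596/2125 = 234.833

t(3,2)=0.967 V=234.833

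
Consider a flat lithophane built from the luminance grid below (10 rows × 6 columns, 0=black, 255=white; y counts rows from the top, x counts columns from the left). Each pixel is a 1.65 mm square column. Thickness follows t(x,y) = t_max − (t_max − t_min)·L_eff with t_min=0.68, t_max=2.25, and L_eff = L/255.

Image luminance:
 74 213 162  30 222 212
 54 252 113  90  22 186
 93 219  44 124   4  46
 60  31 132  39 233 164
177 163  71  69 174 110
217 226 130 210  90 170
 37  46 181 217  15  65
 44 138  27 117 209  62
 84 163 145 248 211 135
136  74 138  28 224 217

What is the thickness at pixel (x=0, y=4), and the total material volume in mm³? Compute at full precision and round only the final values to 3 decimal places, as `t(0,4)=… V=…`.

span = t_max - t_min = 2.25 - 0.68 = 1.570
L(0,4) = 177, L_eff = 177/255 = 0.694118
t(0,4) = 2.25 - 1.570·0.694118 = 1.160
Σt over all 10·6 pixels = 750447/8500 ≈ 88.2878824
V = pitch²·Σt = 1.65²·750447/8500 = 240.364

t(0,4)=1.160 V=240.364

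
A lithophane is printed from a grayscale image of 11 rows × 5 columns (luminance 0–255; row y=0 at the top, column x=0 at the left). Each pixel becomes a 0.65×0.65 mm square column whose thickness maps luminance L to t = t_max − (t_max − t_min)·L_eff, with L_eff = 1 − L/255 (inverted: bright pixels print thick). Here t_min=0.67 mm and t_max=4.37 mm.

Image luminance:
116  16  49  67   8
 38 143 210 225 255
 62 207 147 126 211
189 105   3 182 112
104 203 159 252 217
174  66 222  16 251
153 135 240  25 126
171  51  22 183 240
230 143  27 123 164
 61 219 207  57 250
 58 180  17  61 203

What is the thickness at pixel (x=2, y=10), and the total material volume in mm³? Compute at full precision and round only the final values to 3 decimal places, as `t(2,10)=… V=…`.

span = t_max - t_min = 4.37 - 0.67 = 3.700
L(2,10) = 17, L_eff = 1 - 17/255 = 0.933333 (inverted)
t(2,10) = 4.37 - 3.700·0.933333 = 0.917
Σt over all 11·5 pixels = 741529/5100 ≈ 145.3978431
V = pitch²·Σt = 0.65²·741529/5100 = 61.431

t(2,10)=0.917 V=61.431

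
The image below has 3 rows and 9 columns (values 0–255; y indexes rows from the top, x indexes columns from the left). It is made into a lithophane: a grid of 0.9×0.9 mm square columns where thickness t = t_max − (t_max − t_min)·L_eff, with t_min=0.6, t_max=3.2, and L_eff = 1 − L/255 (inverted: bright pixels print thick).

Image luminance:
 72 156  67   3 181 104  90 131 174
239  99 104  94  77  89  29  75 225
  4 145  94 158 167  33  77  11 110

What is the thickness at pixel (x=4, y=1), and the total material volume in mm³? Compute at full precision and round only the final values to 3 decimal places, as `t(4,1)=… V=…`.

t(4,1)=1.385 V=36.313

span = t_max - t_min = 3.2 - 0.6 = 2.600
L(4,1) = 77, L_eff = 1 - 77/255 = 0.698039 (inverted)
t(4,1) = 3.2 - 2.600·0.698039 = 1.385
Σt over all 3·9 pixels = 19053/425 ≈ 44.8305882
V = pitch²·Σt = 0.9²·19053/425 = 36.313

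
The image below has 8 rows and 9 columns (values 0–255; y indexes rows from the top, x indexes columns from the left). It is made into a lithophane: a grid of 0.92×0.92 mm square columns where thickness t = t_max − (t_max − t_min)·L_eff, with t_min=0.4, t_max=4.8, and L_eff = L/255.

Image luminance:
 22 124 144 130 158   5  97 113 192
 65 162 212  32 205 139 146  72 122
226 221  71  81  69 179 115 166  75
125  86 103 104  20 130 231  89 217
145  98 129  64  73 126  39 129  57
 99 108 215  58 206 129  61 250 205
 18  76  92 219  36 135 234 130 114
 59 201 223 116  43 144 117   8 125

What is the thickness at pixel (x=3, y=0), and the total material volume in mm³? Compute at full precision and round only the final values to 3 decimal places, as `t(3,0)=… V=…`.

span = t_max - t_min = 4.8 - 0.4 = 4.400
L(3,0) = 130, L_eff = 130/255 = 0.509804
t(3,0) = 4.8 - 4.400·0.509804 = 2.557
Σt over all 8·9 pixels = 248602/1275 ≈ 194.9819608
V = pitch²·Σt = 0.92²·248602/1275 = 165.033

t(3,0)=2.557 V=165.033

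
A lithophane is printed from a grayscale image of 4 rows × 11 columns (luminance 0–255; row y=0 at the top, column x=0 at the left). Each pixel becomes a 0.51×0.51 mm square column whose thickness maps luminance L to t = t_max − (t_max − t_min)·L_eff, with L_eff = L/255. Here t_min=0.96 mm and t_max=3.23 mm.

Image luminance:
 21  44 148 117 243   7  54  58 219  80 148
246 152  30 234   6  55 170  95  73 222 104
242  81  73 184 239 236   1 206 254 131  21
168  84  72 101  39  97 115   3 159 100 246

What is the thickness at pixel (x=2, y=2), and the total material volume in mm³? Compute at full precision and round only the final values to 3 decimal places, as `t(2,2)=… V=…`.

span = t_max - t_min = 3.23 - 0.96 = 2.270
L(2,2) = 73, L_eff = 73/255 = 0.286275
t(2,2) = 3.23 - 2.270·0.286275 = 2.580
Σt over all 4·11 pixels = 1201627/12750 ≈ 94.2452549
V = pitch²·Σt = 0.51²·1201627/12750 = 24.513

t(2,2)=2.580 V=24.513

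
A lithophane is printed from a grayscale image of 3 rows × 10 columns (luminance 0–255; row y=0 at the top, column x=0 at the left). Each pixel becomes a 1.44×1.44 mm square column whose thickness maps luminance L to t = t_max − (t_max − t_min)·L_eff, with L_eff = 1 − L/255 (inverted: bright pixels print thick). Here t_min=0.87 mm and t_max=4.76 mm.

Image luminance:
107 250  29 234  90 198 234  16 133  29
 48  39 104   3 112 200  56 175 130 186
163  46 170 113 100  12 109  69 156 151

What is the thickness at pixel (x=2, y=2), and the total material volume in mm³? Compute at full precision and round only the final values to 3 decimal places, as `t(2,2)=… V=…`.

t(2,2)=3.463 V=163.633

span = t_max - t_min = 4.76 - 0.87 = 3.890
L(2,2) = 170, L_eff = 1 - 170/255 = 0.333333 (inverted)
t(2,2) = 4.76 - 3.890·0.333333 = 3.463
Σt over all 3·10 pixels = 167689/2125 ≈ 78.9124706
V = pitch²·Σt = 1.44²·167689/2125 = 163.633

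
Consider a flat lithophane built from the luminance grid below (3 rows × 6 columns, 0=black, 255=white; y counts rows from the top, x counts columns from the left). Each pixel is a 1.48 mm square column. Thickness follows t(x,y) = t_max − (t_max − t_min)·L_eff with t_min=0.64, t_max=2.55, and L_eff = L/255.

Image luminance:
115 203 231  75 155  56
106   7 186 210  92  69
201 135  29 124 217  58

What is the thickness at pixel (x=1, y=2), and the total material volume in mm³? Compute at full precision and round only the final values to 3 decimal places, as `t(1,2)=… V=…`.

span = t_max - t_min = 2.55 - 0.64 = 1.910
L(1,2) = 135, L_eff = 135/255 = 0.529412
t(1,2) = 2.55 - 1.910·0.529412 = 1.539
Σt over all 3·6 pixels = 737071/25500 ≈ 28.9047451
V = pitch²·Σt = 1.48²·737071/25500 = 63.313

t(1,2)=1.539 V=63.313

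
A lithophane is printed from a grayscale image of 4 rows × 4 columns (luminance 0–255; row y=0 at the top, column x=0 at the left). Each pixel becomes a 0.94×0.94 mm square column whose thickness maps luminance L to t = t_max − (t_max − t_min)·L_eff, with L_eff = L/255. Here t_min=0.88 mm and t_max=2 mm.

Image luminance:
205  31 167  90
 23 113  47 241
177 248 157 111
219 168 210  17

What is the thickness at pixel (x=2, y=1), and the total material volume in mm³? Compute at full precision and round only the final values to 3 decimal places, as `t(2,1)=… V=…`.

span = t_max - t_min = 2 - 0.88 = 1.120
L(2,1) = 47, L_eff = 47/255 = 0.184314
t(2,1) = 2 - 1.120·0.184314 = 1.794
Σt over all 4·4 pixels = 141728/6375 ≈ 22.2318431
V = pitch²·Σt = 0.94²·141728/6375 = 19.644

t(2,1)=1.794 V=19.644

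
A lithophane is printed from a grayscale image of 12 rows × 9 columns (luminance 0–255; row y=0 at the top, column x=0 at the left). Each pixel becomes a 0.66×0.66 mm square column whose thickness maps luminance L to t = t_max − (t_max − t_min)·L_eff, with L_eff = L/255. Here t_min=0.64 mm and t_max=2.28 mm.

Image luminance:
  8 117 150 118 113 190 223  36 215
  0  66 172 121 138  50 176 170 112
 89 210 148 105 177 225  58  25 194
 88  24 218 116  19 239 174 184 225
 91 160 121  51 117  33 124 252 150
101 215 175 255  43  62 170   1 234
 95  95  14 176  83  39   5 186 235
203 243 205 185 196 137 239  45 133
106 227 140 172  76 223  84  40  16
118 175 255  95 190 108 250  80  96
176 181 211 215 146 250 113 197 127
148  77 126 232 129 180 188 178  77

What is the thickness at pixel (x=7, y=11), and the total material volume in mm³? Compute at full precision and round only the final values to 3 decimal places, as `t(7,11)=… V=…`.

span = t_max - t_min = 2.28 - 0.64 = 1.640
L(7,11) = 178, L_eff = 178/255 = 0.698039
t(7,11) = 2.28 - 1.640·0.698039 = 1.135
Σt over all 12·9 pixels = 318752/2125 ≈ 150.0009412
V = pitch²·Σt = 0.66²·318752/2125 = 65.340

t(7,11)=1.135 V=65.340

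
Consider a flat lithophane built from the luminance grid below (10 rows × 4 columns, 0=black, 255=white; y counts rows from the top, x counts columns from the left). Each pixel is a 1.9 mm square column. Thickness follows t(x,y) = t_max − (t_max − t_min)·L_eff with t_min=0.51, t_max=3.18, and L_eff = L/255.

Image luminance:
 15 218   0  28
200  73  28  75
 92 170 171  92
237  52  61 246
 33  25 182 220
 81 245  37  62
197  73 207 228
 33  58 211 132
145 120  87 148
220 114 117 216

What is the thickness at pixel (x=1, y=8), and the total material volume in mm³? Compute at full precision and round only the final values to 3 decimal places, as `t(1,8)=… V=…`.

span = t_max - t_min = 3.18 - 0.51 = 2.670
L(1,8) = 120, L_eff = 120/255 = 0.470588
t(1,8) = 3.18 - 2.670·0.470588 = 1.924
Σt over all 10·4 pixels = 640739/8500 ≈ 75.3810588
V = pitch²·Σt = 1.9²·640739/8500 = 272.126

t(1,8)=1.924 V=272.126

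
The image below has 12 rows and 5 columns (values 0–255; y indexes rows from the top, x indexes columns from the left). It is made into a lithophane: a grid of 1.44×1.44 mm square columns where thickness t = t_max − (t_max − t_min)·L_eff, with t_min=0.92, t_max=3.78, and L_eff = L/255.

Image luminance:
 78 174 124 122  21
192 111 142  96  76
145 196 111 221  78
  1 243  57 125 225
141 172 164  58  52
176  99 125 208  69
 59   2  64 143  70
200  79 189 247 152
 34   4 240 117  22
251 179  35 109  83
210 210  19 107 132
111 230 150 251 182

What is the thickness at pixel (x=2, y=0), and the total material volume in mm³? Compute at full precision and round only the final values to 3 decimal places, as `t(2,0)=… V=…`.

span = t_max - t_min = 3.78 - 0.92 = 2.860
L(2,0) = 124, L_eff = 124/255 = 0.486275
t(2,0) = 3.78 - 2.860·0.486275 = 2.389
Σt over all 12·5 pixels = 597677/4250 ≈ 140.6298824
V = pitch²·Σt = 1.44²·597677/4250 = 291.610

t(2,0)=2.389 V=291.610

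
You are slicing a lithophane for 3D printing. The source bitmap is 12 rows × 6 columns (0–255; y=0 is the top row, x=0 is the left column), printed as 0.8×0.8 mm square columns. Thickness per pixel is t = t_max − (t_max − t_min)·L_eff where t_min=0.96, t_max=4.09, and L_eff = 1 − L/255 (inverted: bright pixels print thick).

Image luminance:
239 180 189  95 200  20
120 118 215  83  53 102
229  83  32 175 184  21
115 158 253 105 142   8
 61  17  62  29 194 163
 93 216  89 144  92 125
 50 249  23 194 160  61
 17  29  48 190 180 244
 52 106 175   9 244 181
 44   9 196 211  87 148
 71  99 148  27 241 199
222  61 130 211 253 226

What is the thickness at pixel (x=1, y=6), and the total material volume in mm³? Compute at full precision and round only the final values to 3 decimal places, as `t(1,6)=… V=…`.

t(1,6)=4.016 V=116.501

span = t_max - t_min = 4.09 - 0.96 = 3.130
L(1,6) = 249, L_eff = 1 - 249/255 = 0.023529 (inverted)
t(1,6) = 4.09 - 3.130·0.023529 = 4.016
Σt over all 12·6 pixels = 4641847/25500 ≈ 182.0332157
V = pitch²·Σt = 0.8²·4641847/25500 = 116.501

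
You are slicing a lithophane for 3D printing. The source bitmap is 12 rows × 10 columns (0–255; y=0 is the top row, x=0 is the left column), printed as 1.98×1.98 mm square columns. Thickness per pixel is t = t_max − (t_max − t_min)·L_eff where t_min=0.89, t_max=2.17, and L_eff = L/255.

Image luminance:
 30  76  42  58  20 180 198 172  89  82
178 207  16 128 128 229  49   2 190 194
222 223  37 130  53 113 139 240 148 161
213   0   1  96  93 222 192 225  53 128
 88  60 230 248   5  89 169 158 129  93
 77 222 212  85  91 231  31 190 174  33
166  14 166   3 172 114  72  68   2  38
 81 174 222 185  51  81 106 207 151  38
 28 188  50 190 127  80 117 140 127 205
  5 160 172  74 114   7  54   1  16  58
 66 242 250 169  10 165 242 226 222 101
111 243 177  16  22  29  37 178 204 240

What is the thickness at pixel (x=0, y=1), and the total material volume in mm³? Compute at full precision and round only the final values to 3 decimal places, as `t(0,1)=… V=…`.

span = t_max - t_min = 2.17 - 0.89 = 1.280
L(0,1) = 178, L_eff = 178/255 = 0.698039
t(0,1) = 2.17 - 1.280·0.698039 = 1.277
Σt over all 12·10 pixels = 1194578/6375 ≈ 187.3847843
V = pitch²·Σt = 1.98²·1194578/6375 = 734.623

t(0,1)=1.277 V=734.623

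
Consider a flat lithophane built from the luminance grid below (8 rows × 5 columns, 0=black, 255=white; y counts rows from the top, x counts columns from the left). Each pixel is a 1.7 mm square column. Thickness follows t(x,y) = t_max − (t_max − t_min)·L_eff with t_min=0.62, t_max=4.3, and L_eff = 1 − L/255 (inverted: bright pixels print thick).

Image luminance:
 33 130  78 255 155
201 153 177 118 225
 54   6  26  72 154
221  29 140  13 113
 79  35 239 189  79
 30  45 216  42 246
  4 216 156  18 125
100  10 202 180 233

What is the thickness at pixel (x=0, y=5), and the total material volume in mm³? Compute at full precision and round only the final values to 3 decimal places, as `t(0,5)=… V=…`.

span = t_max - t_min = 4.3 - 0.62 = 3.680
L(0,5) = 30, L_eff = 1 - 30/255 = 0.882353 (inverted)
t(0,5) = 4.3 - 3.680·0.882353 = 1.053
Σt over all 8·5 pixels = 199808/2125 ≈ 94.0272941
V = pitch²·Σt = 1.7²·199808/2125 = 271.739

t(0,5)=1.053 V=271.739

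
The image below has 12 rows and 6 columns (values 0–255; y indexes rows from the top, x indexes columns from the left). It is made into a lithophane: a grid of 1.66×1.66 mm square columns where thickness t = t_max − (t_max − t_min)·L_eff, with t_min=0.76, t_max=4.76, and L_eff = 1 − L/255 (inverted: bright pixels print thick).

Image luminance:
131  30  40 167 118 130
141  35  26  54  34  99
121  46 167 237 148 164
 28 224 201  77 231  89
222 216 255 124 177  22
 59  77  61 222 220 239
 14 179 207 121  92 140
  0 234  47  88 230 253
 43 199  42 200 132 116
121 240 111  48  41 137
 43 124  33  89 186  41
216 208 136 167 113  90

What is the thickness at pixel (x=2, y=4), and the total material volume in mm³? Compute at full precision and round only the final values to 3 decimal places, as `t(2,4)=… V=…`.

span = t_max - t_min = 4.76 - 0.76 = 4.000
L(2,4) = 255, L_eff = 1 - 255/255 = 0.000000 (inverted)
t(2,4) = 4.76 - 4.000·0.000000 = 4.760
Σt over all 12·6 pixels = 252028/1275 ≈ 197.6690196
V = pitch²·Σt = 1.66²·252028/1275 = 544.697

t(2,4)=4.760 V=544.697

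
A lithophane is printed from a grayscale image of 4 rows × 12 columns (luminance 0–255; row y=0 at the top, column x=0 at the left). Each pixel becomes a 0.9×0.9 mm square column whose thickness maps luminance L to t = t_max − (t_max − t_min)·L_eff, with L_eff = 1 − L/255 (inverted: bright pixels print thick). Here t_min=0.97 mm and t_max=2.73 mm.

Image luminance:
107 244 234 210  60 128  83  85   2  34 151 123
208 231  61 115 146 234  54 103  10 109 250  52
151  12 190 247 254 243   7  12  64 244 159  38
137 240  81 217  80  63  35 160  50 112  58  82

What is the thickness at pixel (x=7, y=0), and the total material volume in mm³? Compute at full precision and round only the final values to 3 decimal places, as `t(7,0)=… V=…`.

t(7,0)=1.557 V=71.089

span = t_max - t_min = 2.73 - 0.97 = 1.760
L(7,0) = 85, L_eff = 1 - 85/255 = 0.666667 (inverted)
t(7,0) = 2.73 - 1.760·0.666667 = 1.557
Σt over all 4·12 pixels = 1492/17 ≈ 87.7647059
V = pitch²·Σt = 0.9²·1492/17 = 71.089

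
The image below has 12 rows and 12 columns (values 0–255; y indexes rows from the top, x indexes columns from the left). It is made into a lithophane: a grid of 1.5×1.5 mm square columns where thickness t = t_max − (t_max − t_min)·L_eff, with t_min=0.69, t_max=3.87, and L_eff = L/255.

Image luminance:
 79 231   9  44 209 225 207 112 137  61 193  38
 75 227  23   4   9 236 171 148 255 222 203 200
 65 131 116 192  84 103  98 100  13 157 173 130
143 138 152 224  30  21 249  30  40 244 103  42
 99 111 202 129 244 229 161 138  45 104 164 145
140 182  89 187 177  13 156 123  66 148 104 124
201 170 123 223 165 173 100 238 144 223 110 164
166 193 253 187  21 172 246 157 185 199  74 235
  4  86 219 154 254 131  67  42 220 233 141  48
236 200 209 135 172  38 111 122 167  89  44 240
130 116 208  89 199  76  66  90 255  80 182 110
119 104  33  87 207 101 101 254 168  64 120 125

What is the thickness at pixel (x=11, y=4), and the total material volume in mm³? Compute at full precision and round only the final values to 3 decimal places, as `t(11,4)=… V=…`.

span = t_max - t_min = 3.87 - 0.69 = 3.180
L(11,4) = 145, L_eff = 145/255 = 0.568627
t(11,4) = 3.87 - 3.180·0.568627 = 2.062
Σt over all 12·12 pixels = 655704/2125 ≈ 308.5665882
V = pitch²·Σt = 1.5²·655704/2125 = 694.275

t(11,4)=2.062 V=694.275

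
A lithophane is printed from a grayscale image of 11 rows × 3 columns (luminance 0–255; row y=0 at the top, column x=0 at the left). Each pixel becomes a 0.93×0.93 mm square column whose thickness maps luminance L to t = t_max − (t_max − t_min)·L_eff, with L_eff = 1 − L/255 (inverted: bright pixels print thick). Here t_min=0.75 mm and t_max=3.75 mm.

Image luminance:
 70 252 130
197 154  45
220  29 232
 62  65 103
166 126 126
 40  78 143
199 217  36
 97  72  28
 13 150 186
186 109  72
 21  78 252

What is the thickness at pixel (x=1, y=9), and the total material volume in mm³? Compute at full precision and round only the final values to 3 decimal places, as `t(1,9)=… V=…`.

t(1,9)=2.032 V=61.639

span = t_max - t_min = 3.75 - 0.75 = 3.000
L(1,9) = 109, L_eff = 1 - 109/255 = 0.572549 (inverted)
t(1,9) = 3.75 - 3.000·0.572549 = 2.032
Σt over all 11·3 pixels = 24231/340 ≈ 71.2676471
V = pitch²·Σt = 0.93²·24231/340 = 61.639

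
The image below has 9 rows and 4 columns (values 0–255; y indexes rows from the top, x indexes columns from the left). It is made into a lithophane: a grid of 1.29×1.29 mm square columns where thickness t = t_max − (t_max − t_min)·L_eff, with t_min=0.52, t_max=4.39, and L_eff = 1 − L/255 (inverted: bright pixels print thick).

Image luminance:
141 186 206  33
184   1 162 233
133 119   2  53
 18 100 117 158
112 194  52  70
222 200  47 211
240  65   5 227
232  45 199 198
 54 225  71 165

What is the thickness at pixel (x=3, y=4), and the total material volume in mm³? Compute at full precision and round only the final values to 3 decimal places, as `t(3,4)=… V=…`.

t(3,4)=1.582 V=149.346

span = t_max - t_min = 4.39 - 0.52 = 3.870
L(3,4) = 70, L_eff = 1 - 70/255 = 0.725490 (inverted)
t(3,4) = 4.39 - 3.870·0.725490 = 1.582
Σt over all 9·4 pixels = 38142/425 ≈ 89.7458824
V = pitch²·Σt = 1.29²·38142/425 = 149.346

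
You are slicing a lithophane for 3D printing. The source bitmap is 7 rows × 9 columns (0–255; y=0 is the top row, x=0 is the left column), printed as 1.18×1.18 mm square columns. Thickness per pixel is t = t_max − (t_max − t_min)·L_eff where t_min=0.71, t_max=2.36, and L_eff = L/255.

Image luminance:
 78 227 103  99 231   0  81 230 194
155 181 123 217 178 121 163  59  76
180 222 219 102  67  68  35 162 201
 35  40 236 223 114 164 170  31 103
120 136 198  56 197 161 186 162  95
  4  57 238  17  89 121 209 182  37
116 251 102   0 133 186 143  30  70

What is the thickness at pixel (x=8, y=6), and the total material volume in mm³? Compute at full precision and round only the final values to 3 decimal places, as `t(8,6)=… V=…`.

t(8,6)=1.907 V=133.287

span = t_max - t_min = 2.36 - 0.71 = 1.650
L(8,6) = 70, L_eff = 70/255 = 0.274510
t(8,6) = 2.36 - 1.650·0.274510 = 1.907
Σt over all 7·9 pixels = 40683/425 ≈ 95.7247059
V = pitch²·Σt = 1.18²·40683/425 = 133.287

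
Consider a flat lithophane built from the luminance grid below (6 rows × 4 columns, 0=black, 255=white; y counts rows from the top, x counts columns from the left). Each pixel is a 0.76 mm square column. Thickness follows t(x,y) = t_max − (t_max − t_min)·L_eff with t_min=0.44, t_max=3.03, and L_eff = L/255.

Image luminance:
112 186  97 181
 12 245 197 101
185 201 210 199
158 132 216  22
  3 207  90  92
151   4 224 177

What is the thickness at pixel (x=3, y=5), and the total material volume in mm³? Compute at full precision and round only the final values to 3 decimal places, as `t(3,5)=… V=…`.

t(3,5)=1.232 V=22.045

span = t_max - t_min = 3.03 - 0.44 = 2.590
L(3,5) = 177, L_eff = 177/255 = 0.694118
t(3,5) = 3.03 - 2.590·0.694118 = 1.232
Σt over all 6·4 pixels = 162207/4250 ≈ 38.1663529
V = pitch²·Σt = 0.76²·162207/4250 = 22.045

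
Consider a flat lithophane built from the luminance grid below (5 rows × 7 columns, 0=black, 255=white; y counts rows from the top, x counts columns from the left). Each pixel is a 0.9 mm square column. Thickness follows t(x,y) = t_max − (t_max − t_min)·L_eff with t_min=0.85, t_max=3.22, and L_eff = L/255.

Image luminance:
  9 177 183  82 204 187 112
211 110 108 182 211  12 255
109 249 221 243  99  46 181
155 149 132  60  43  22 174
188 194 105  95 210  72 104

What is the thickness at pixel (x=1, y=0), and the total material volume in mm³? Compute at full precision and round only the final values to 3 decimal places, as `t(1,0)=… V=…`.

span = t_max - t_min = 3.22 - 0.85 = 2.370
L(1,0) = 177, L_eff = 177/255 = 0.694118
t(1,0) = 3.22 - 2.370·0.694118 = 1.575
Σt over all 5·7 pixels = 142831/2125 ≈ 67.2145882
V = pitch²·Σt = 0.9²·142831/2125 = 54.444

t(1,0)=1.575 V=54.444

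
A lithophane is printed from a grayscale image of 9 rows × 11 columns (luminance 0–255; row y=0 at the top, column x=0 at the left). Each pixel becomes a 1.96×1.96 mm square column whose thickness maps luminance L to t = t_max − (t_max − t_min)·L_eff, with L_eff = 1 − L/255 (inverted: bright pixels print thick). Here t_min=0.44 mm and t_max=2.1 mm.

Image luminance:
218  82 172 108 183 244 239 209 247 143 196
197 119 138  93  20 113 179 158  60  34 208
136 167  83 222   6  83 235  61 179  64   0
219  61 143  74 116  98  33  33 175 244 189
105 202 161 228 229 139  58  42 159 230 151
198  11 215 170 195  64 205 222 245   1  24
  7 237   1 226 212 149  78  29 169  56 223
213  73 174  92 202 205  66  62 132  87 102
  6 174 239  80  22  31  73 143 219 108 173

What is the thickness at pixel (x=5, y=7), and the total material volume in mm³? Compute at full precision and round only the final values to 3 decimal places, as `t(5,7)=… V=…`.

span = t_max - t_min = 2.1 - 0.44 = 1.660
L(5,7) = 205, L_eff = 1 - 205/255 = 0.196078 (inverted)
t(5,7) = 2.1 - 1.660·0.196078 = 1.775
Σt over all 9·11 pixels = 829562/6375 ≈ 130.1273725
V = pitch²·Σt = 1.96²·829562/6375 = 499.897

t(5,7)=1.775 V=499.897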